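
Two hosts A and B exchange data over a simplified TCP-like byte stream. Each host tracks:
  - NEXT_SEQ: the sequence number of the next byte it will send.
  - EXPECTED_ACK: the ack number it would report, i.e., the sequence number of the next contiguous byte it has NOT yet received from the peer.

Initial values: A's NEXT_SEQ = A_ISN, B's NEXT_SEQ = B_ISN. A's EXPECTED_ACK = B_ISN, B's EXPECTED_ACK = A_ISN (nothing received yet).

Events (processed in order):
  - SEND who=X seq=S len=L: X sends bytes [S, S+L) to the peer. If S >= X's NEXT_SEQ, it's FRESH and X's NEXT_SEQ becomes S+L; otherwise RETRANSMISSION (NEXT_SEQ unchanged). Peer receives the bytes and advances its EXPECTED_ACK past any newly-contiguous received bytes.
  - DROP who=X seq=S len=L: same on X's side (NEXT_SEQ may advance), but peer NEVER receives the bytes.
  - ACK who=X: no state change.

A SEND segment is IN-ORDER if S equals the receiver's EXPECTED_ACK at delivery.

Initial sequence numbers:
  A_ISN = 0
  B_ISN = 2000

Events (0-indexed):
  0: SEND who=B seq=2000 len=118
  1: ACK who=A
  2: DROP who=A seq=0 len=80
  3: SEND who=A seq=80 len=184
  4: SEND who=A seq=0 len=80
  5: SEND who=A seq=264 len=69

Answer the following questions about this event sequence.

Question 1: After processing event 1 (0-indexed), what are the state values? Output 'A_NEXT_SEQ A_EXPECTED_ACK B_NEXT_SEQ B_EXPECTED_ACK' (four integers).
After event 0: A_seq=0 A_ack=2118 B_seq=2118 B_ack=0
After event 1: A_seq=0 A_ack=2118 B_seq=2118 B_ack=0

0 2118 2118 0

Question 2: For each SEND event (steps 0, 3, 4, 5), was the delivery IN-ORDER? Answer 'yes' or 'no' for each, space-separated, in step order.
Step 0: SEND seq=2000 -> in-order
Step 3: SEND seq=80 -> out-of-order
Step 4: SEND seq=0 -> in-order
Step 5: SEND seq=264 -> in-order

Answer: yes no yes yes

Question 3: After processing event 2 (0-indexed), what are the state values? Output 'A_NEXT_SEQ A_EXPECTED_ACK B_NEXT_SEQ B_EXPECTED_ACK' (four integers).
After event 0: A_seq=0 A_ack=2118 B_seq=2118 B_ack=0
After event 1: A_seq=0 A_ack=2118 B_seq=2118 B_ack=0
After event 2: A_seq=80 A_ack=2118 B_seq=2118 B_ack=0

80 2118 2118 0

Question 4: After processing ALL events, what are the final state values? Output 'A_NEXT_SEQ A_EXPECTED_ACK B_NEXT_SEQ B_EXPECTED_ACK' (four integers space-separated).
After event 0: A_seq=0 A_ack=2118 B_seq=2118 B_ack=0
After event 1: A_seq=0 A_ack=2118 B_seq=2118 B_ack=0
After event 2: A_seq=80 A_ack=2118 B_seq=2118 B_ack=0
After event 3: A_seq=264 A_ack=2118 B_seq=2118 B_ack=0
After event 4: A_seq=264 A_ack=2118 B_seq=2118 B_ack=264
After event 5: A_seq=333 A_ack=2118 B_seq=2118 B_ack=333

Answer: 333 2118 2118 333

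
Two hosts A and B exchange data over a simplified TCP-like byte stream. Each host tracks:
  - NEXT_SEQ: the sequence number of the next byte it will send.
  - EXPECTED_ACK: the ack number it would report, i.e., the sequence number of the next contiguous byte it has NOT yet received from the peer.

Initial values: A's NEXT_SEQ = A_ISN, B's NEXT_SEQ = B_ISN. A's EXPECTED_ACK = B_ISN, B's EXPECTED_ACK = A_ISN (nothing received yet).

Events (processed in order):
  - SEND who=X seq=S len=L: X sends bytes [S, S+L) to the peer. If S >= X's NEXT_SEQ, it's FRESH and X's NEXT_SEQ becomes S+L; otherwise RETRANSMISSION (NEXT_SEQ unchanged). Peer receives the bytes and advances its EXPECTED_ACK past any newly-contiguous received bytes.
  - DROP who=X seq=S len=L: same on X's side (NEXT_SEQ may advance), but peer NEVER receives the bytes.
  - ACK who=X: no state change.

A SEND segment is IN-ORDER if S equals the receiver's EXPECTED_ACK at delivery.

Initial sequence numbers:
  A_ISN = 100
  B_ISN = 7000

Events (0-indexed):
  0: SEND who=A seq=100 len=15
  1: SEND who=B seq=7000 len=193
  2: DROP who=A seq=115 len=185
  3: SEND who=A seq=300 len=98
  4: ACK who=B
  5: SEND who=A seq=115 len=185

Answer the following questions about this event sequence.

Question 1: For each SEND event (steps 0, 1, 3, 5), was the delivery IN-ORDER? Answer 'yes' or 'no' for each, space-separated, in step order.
Step 0: SEND seq=100 -> in-order
Step 1: SEND seq=7000 -> in-order
Step 3: SEND seq=300 -> out-of-order
Step 5: SEND seq=115 -> in-order

Answer: yes yes no yes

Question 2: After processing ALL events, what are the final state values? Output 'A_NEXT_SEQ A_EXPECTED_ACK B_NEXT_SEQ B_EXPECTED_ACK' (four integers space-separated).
After event 0: A_seq=115 A_ack=7000 B_seq=7000 B_ack=115
After event 1: A_seq=115 A_ack=7193 B_seq=7193 B_ack=115
After event 2: A_seq=300 A_ack=7193 B_seq=7193 B_ack=115
After event 3: A_seq=398 A_ack=7193 B_seq=7193 B_ack=115
After event 4: A_seq=398 A_ack=7193 B_seq=7193 B_ack=115
After event 5: A_seq=398 A_ack=7193 B_seq=7193 B_ack=398

Answer: 398 7193 7193 398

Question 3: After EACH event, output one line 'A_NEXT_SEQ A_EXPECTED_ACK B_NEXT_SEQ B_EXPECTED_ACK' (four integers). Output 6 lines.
115 7000 7000 115
115 7193 7193 115
300 7193 7193 115
398 7193 7193 115
398 7193 7193 115
398 7193 7193 398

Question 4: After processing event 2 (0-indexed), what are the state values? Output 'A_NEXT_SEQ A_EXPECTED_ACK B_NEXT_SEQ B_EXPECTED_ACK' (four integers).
After event 0: A_seq=115 A_ack=7000 B_seq=7000 B_ack=115
After event 1: A_seq=115 A_ack=7193 B_seq=7193 B_ack=115
After event 2: A_seq=300 A_ack=7193 B_seq=7193 B_ack=115

300 7193 7193 115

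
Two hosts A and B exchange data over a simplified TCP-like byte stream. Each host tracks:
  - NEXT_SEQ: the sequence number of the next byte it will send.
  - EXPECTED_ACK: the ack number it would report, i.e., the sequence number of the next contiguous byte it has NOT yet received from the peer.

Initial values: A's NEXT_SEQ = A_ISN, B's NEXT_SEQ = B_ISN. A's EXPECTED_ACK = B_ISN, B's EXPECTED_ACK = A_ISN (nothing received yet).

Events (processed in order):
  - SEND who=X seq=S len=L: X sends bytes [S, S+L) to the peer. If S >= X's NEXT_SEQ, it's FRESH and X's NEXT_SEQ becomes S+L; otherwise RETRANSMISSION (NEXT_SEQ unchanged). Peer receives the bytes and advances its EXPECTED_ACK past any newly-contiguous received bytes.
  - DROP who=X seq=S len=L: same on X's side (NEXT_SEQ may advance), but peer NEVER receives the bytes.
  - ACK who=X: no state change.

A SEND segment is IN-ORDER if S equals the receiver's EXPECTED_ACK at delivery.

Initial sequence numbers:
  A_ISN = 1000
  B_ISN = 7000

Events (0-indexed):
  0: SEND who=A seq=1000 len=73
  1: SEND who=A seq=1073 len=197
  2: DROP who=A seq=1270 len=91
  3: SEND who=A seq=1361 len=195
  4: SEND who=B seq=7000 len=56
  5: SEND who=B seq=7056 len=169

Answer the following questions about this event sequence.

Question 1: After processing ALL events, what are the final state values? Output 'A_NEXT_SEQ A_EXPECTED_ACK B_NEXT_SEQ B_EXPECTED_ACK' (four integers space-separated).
After event 0: A_seq=1073 A_ack=7000 B_seq=7000 B_ack=1073
After event 1: A_seq=1270 A_ack=7000 B_seq=7000 B_ack=1270
After event 2: A_seq=1361 A_ack=7000 B_seq=7000 B_ack=1270
After event 3: A_seq=1556 A_ack=7000 B_seq=7000 B_ack=1270
After event 4: A_seq=1556 A_ack=7056 B_seq=7056 B_ack=1270
After event 5: A_seq=1556 A_ack=7225 B_seq=7225 B_ack=1270

Answer: 1556 7225 7225 1270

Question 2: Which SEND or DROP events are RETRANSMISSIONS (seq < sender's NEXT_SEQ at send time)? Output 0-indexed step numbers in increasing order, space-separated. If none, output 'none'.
Answer: none

Derivation:
Step 0: SEND seq=1000 -> fresh
Step 1: SEND seq=1073 -> fresh
Step 2: DROP seq=1270 -> fresh
Step 3: SEND seq=1361 -> fresh
Step 4: SEND seq=7000 -> fresh
Step 5: SEND seq=7056 -> fresh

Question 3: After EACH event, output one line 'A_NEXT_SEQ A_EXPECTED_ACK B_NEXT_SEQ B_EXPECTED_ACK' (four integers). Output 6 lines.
1073 7000 7000 1073
1270 7000 7000 1270
1361 7000 7000 1270
1556 7000 7000 1270
1556 7056 7056 1270
1556 7225 7225 1270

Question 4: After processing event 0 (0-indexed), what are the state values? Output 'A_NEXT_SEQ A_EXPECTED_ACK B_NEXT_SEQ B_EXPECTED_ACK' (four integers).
After event 0: A_seq=1073 A_ack=7000 B_seq=7000 B_ack=1073

1073 7000 7000 1073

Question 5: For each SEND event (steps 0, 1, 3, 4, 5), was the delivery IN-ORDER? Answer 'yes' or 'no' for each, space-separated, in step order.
Step 0: SEND seq=1000 -> in-order
Step 1: SEND seq=1073 -> in-order
Step 3: SEND seq=1361 -> out-of-order
Step 4: SEND seq=7000 -> in-order
Step 5: SEND seq=7056 -> in-order

Answer: yes yes no yes yes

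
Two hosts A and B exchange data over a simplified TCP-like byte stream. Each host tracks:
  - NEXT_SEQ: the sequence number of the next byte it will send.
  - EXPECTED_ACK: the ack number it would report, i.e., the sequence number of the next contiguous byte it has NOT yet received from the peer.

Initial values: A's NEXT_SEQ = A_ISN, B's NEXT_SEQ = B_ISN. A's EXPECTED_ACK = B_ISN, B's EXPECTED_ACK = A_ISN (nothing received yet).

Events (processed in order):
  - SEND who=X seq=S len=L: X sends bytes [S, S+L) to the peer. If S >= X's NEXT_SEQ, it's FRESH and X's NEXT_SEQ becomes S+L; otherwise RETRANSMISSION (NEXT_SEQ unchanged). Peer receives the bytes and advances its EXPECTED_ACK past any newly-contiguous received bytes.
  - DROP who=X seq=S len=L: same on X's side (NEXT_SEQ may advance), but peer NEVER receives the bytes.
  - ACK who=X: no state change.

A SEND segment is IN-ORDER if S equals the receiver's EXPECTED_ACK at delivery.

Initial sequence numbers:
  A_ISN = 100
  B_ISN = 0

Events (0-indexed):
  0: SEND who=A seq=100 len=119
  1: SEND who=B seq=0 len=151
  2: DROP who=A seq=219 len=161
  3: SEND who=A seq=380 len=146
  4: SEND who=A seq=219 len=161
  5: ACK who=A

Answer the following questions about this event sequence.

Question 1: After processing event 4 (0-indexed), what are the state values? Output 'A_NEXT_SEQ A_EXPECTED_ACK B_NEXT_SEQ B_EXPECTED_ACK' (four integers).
After event 0: A_seq=219 A_ack=0 B_seq=0 B_ack=219
After event 1: A_seq=219 A_ack=151 B_seq=151 B_ack=219
After event 2: A_seq=380 A_ack=151 B_seq=151 B_ack=219
After event 3: A_seq=526 A_ack=151 B_seq=151 B_ack=219
After event 4: A_seq=526 A_ack=151 B_seq=151 B_ack=526

526 151 151 526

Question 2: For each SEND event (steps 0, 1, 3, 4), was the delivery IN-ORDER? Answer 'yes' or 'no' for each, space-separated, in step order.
Step 0: SEND seq=100 -> in-order
Step 1: SEND seq=0 -> in-order
Step 3: SEND seq=380 -> out-of-order
Step 4: SEND seq=219 -> in-order

Answer: yes yes no yes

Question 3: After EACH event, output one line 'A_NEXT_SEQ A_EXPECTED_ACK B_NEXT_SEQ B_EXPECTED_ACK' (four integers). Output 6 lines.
219 0 0 219
219 151 151 219
380 151 151 219
526 151 151 219
526 151 151 526
526 151 151 526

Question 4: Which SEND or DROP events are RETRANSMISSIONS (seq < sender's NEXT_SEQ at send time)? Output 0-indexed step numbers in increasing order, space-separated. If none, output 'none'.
Answer: 4

Derivation:
Step 0: SEND seq=100 -> fresh
Step 1: SEND seq=0 -> fresh
Step 2: DROP seq=219 -> fresh
Step 3: SEND seq=380 -> fresh
Step 4: SEND seq=219 -> retransmit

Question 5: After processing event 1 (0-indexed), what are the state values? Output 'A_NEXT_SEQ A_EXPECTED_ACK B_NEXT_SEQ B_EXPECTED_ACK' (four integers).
After event 0: A_seq=219 A_ack=0 B_seq=0 B_ack=219
After event 1: A_seq=219 A_ack=151 B_seq=151 B_ack=219

219 151 151 219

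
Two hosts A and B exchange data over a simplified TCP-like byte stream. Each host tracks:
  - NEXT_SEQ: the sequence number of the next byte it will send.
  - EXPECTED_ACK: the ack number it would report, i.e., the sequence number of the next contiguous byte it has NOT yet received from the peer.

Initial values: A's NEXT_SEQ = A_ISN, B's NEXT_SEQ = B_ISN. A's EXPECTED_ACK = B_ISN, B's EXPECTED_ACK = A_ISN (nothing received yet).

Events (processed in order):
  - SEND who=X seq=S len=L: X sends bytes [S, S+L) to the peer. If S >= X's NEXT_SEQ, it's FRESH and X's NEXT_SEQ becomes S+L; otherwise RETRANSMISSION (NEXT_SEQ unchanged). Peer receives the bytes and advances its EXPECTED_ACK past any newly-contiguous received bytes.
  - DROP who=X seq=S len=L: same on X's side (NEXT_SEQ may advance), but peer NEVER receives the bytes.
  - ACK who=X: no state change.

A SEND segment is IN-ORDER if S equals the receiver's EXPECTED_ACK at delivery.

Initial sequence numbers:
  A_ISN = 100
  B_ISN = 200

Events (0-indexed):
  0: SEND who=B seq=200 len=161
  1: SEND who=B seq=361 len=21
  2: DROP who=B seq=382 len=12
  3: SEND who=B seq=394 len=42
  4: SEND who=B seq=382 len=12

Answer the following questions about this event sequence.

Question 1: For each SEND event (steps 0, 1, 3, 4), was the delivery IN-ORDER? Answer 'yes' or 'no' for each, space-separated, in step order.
Step 0: SEND seq=200 -> in-order
Step 1: SEND seq=361 -> in-order
Step 3: SEND seq=394 -> out-of-order
Step 4: SEND seq=382 -> in-order

Answer: yes yes no yes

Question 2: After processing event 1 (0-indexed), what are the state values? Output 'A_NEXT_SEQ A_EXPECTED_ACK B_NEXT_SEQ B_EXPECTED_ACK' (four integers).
After event 0: A_seq=100 A_ack=361 B_seq=361 B_ack=100
After event 1: A_seq=100 A_ack=382 B_seq=382 B_ack=100

100 382 382 100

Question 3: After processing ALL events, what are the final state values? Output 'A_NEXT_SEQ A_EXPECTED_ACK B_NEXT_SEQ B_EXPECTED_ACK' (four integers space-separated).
After event 0: A_seq=100 A_ack=361 B_seq=361 B_ack=100
After event 1: A_seq=100 A_ack=382 B_seq=382 B_ack=100
After event 2: A_seq=100 A_ack=382 B_seq=394 B_ack=100
After event 3: A_seq=100 A_ack=382 B_seq=436 B_ack=100
After event 4: A_seq=100 A_ack=436 B_seq=436 B_ack=100

Answer: 100 436 436 100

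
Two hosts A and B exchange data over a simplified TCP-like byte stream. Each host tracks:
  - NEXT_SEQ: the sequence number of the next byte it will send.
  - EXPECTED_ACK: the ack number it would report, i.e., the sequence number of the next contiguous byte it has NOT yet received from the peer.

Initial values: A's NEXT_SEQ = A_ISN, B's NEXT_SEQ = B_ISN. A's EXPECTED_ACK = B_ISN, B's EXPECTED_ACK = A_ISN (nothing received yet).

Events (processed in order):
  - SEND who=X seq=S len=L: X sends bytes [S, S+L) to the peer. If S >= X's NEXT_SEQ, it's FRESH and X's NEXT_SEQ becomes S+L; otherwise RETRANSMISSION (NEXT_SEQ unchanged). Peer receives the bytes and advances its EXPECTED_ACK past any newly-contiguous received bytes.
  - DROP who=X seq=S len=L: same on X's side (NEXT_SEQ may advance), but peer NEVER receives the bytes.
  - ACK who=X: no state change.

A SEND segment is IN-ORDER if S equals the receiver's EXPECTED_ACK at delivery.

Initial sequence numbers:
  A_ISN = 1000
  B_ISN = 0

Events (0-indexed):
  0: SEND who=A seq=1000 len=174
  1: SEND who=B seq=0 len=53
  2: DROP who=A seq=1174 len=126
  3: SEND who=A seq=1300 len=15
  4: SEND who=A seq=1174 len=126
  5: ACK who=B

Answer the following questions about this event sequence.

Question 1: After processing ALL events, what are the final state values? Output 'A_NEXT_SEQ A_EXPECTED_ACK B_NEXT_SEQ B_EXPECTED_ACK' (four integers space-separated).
After event 0: A_seq=1174 A_ack=0 B_seq=0 B_ack=1174
After event 1: A_seq=1174 A_ack=53 B_seq=53 B_ack=1174
After event 2: A_seq=1300 A_ack=53 B_seq=53 B_ack=1174
After event 3: A_seq=1315 A_ack=53 B_seq=53 B_ack=1174
After event 4: A_seq=1315 A_ack=53 B_seq=53 B_ack=1315
After event 5: A_seq=1315 A_ack=53 B_seq=53 B_ack=1315

Answer: 1315 53 53 1315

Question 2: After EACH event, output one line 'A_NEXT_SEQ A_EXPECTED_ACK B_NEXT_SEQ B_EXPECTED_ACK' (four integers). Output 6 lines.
1174 0 0 1174
1174 53 53 1174
1300 53 53 1174
1315 53 53 1174
1315 53 53 1315
1315 53 53 1315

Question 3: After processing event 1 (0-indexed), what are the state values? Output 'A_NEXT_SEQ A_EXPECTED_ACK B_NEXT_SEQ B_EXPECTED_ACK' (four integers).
After event 0: A_seq=1174 A_ack=0 B_seq=0 B_ack=1174
After event 1: A_seq=1174 A_ack=53 B_seq=53 B_ack=1174

1174 53 53 1174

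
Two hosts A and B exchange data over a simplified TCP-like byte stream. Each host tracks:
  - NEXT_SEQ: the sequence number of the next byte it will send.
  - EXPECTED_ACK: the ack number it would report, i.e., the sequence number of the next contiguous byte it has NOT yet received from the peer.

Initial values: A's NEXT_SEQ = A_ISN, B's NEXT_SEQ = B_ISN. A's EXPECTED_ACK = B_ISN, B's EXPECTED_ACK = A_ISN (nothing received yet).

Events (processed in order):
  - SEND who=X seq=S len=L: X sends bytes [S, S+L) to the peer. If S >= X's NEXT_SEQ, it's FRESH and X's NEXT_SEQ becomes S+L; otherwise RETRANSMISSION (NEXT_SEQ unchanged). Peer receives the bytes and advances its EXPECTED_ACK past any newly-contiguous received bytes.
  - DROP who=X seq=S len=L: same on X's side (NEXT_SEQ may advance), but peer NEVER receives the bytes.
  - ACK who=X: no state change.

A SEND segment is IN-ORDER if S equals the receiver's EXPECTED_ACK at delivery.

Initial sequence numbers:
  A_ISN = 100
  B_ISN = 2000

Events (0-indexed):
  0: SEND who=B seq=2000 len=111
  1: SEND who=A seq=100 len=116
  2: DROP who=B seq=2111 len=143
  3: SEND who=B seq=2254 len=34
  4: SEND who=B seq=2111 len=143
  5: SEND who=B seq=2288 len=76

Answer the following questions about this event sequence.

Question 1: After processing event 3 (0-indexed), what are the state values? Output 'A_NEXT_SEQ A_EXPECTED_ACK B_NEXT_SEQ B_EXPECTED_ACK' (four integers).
After event 0: A_seq=100 A_ack=2111 B_seq=2111 B_ack=100
After event 1: A_seq=216 A_ack=2111 B_seq=2111 B_ack=216
After event 2: A_seq=216 A_ack=2111 B_seq=2254 B_ack=216
After event 3: A_seq=216 A_ack=2111 B_seq=2288 B_ack=216

216 2111 2288 216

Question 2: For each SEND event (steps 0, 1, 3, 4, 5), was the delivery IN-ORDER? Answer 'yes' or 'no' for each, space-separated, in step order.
Step 0: SEND seq=2000 -> in-order
Step 1: SEND seq=100 -> in-order
Step 3: SEND seq=2254 -> out-of-order
Step 4: SEND seq=2111 -> in-order
Step 5: SEND seq=2288 -> in-order

Answer: yes yes no yes yes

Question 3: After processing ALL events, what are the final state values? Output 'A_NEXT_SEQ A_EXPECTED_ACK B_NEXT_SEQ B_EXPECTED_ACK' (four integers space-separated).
Answer: 216 2364 2364 216

Derivation:
After event 0: A_seq=100 A_ack=2111 B_seq=2111 B_ack=100
After event 1: A_seq=216 A_ack=2111 B_seq=2111 B_ack=216
After event 2: A_seq=216 A_ack=2111 B_seq=2254 B_ack=216
After event 3: A_seq=216 A_ack=2111 B_seq=2288 B_ack=216
After event 4: A_seq=216 A_ack=2288 B_seq=2288 B_ack=216
After event 5: A_seq=216 A_ack=2364 B_seq=2364 B_ack=216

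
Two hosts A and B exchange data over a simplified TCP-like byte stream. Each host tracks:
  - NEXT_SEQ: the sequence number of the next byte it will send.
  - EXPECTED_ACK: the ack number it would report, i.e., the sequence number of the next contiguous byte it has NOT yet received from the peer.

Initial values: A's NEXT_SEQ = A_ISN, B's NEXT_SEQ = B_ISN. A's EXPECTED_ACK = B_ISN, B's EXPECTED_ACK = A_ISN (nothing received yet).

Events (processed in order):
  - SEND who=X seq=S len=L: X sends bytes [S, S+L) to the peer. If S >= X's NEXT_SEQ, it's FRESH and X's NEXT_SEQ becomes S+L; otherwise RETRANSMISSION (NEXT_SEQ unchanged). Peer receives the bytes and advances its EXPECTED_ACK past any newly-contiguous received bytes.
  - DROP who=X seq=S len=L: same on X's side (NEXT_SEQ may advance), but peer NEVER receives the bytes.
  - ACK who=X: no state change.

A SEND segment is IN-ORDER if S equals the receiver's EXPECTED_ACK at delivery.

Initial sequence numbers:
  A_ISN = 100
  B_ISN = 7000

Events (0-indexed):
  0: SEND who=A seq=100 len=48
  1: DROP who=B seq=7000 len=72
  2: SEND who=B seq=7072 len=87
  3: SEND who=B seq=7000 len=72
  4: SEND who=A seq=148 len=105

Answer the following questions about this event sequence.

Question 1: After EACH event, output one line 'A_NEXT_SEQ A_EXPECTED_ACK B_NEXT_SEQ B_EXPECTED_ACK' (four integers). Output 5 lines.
148 7000 7000 148
148 7000 7072 148
148 7000 7159 148
148 7159 7159 148
253 7159 7159 253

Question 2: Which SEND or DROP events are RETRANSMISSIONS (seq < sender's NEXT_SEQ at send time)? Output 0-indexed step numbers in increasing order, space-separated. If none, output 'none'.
Step 0: SEND seq=100 -> fresh
Step 1: DROP seq=7000 -> fresh
Step 2: SEND seq=7072 -> fresh
Step 3: SEND seq=7000 -> retransmit
Step 4: SEND seq=148 -> fresh

Answer: 3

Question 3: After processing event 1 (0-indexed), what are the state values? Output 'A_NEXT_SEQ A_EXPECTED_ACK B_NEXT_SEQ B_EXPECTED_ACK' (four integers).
After event 0: A_seq=148 A_ack=7000 B_seq=7000 B_ack=148
After event 1: A_seq=148 A_ack=7000 B_seq=7072 B_ack=148

148 7000 7072 148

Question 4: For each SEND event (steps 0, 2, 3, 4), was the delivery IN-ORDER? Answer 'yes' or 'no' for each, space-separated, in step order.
Answer: yes no yes yes

Derivation:
Step 0: SEND seq=100 -> in-order
Step 2: SEND seq=7072 -> out-of-order
Step 3: SEND seq=7000 -> in-order
Step 4: SEND seq=148 -> in-order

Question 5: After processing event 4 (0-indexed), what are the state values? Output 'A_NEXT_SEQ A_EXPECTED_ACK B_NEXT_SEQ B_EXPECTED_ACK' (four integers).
After event 0: A_seq=148 A_ack=7000 B_seq=7000 B_ack=148
After event 1: A_seq=148 A_ack=7000 B_seq=7072 B_ack=148
After event 2: A_seq=148 A_ack=7000 B_seq=7159 B_ack=148
After event 3: A_seq=148 A_ack=7159 B_seq=7159 B_ack=148
After event 4: A_seq=253 A_ack=7159 B_seq=7159 B_ack=253

253 7159 7159 253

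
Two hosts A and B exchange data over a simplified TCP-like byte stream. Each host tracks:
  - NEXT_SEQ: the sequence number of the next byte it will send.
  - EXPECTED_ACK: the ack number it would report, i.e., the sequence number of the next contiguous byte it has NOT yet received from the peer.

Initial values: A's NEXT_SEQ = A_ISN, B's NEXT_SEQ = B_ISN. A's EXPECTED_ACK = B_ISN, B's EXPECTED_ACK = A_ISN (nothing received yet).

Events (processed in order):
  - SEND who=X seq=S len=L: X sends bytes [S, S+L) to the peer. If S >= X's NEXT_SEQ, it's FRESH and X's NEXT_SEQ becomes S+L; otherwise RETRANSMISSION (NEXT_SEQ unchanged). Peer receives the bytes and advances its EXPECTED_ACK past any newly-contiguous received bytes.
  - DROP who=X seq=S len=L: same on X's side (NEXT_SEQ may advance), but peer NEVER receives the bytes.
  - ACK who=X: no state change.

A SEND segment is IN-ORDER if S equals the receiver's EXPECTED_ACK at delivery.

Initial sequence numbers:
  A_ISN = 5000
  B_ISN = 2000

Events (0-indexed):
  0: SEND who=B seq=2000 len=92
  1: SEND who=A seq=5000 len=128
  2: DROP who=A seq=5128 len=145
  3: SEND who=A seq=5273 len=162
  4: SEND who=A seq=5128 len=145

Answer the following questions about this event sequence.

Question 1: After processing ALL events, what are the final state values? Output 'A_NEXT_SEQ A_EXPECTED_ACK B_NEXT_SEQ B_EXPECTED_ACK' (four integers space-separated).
Answer: 5435 2092 2092 5435

Derivation:
After event 0: A_seq=5000 A_ack=2092 B_seq=2092 B_ack=5000
After event 1: A_seq=5128 A_ack=2092 B_seq=2092 B_ack=5128
After event 2: A_seq=5273 A_ack=2092 B_seq=2092 B_ack=5128
After event 3: A_seq=5435 A_ack=2092 B_seq=2092 B_ack=5128
After event 4: A_seq=5435 A_ack=2092 B_seq=2092 B_ack=5435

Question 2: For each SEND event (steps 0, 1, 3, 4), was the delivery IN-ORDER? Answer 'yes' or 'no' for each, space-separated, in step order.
Answer: yes yes no yes

Derivation:
Step 0: SEND seq=2000 -> in-order
Step 1: SEND seq=5000 -> in-order
Step 3: SEND seq=5273 -> out-of-order
Step 4: SEND seq=5128 -> in-order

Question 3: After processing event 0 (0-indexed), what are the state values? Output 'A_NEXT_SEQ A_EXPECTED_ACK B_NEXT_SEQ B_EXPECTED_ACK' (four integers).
After event 0: A_seq=5000 A_ack=2092 B_seq=2092 B_ack=5000

5000 2092 2092 5000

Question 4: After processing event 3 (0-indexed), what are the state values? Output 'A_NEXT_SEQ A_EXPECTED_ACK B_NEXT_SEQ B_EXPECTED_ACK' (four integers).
After event 0: A_seq=5000 A_ack=2092 B_seq=2092 B_ack=5000
After event 1: A_seq=5128 A_ack=2092 B_seq=2092 B_ack=5128
After event 2: A_seq=5273 A_ack=2092 B_seq=2092 B_ack=5128
After event 3: A_seq=5435 A_ack=2092 B_seq=2092 B_ack=5128

5435 2092 2092 5128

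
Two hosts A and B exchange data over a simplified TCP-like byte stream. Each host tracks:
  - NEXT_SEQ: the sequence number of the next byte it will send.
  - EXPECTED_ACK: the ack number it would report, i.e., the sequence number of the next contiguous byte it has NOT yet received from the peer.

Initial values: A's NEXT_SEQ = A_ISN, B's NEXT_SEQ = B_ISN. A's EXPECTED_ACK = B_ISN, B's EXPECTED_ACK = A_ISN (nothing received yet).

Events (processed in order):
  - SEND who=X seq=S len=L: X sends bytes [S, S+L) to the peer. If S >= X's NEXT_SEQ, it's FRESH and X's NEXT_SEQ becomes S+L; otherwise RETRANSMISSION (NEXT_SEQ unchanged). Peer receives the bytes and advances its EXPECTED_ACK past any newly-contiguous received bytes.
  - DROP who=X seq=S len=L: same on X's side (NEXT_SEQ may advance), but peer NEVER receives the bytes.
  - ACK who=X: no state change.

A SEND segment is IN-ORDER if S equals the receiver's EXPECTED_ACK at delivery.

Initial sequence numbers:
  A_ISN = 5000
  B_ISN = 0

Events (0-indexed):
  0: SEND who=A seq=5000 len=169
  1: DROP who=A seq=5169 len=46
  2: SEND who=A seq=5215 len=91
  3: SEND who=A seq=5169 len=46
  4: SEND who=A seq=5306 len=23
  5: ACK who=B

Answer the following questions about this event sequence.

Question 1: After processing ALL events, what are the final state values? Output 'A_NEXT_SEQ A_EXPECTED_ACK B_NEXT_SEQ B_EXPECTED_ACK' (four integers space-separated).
Answer: 5329 0 0 5329

Derivation:
After event 0: A_seq=5169 A_ack=0 B_seq=0 B_ack=5169
After event 1: A_seq=5215 A_ack=0 B_seq=0 B_ack=5169
After event 2: A_seq=5306 A_ack=0 B_seq=0 B_ack=5169
After event 3: A_seq=5306 A_ack=0 B_seq=0 B_ack=5306
After event 4: A_seq=5329 A_ack=0 B_seq=0 B_ack=5329
After event 5: A_seq=5329 A_ack=0 B_seq=0 B_ack=5329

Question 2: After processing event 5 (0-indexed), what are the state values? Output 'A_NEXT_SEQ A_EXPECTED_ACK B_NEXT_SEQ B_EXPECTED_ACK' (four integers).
After event 0: A_seq=5169 A_ack=0 B_seq=0 B_ack=5169
After event 1: A_seq=5215 A_ack=0 B_seq=0 B_ack=5169
After event 2: A_seq=5306 A_ack=0 B_seq=0 B_ack=5169
After event 3: A_seq=5306 A_ack=0 B_seq=0 B_ack=5306
After event 4: A_seq=5329 A_ack=0 B_seq=0 B_ack=5329
After event 5: A_seq=5329 A_ack=0 B_seq=0 B_ack=5329

5329 0 0 5329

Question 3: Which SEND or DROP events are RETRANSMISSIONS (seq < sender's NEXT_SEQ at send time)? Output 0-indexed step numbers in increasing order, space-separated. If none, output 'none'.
Answer: 3

Derivation:
Step 0: SEND seq=5000 -> fresh
Step 1: DROP seq=5169 -> fresh
Step 2: SEND seq=5215 -> fresh
Step 3: SEND seq=5169 -> retransmit
Step 4: SEND seq=5306 -> fresh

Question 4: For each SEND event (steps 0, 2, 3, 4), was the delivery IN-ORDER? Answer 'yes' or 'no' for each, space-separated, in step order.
Step 0: SEND seq=5000 -> in-order
Step 2: SEND seq=5215 -> out-of-order
Step 3: SEND seq=5169 -> in-order
Step 4: SEND seq=5306 -> in-order

Answer: yes no yes yes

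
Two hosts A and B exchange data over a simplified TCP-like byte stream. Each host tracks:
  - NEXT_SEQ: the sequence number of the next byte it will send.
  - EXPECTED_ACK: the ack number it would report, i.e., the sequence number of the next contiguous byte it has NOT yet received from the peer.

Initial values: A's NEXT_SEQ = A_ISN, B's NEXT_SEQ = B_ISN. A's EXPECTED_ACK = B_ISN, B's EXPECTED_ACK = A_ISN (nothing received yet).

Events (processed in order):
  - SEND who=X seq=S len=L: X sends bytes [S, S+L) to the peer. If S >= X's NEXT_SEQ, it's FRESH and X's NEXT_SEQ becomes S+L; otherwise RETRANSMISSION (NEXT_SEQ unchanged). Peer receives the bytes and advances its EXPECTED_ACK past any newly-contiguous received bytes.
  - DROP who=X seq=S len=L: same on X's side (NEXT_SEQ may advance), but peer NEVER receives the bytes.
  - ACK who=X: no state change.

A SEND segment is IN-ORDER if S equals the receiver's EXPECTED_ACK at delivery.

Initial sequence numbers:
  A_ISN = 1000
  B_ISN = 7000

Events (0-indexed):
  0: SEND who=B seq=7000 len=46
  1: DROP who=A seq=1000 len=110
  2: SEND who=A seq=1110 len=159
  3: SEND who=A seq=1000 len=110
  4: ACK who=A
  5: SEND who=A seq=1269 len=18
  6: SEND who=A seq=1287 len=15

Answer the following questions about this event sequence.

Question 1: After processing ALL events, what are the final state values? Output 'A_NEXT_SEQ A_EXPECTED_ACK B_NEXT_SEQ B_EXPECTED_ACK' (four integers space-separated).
After event 0: A_seq=1000 A_ack=7046 B_seq=7046 B_ack=1000
After event 1: A_seq=1110 A_ack=7046 B_seq=7046 B_ack=1000
After event 2: A_seq=1269 A_ack=7046 B_seq=7046 B_ack=1000
After event 3: A_seq=1269 A_ack=7046 B_seq=7046 B_ack=1269
After event 4: A_seq=1269 A_ack=7046 B_seq=7046 B_ack=1269
After event 5: A_seq=1287 A_ack=7046 B_seq=7046 B_ack=1287
After event 6: A_seq=1302 A_ack=7046 B_seq=7046 B_ack=1302

Answer: 1302 7046 7046 1302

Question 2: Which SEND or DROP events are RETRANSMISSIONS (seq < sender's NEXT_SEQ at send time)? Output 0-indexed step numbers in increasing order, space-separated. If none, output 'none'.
Answer: 3

Derivation:
Step 0: SEND seq=7000 -> fresh
Step 1: DROP seq=1000 -> fresh
Step 2: SEND seq=1110 -> fresh
Step 3: SEND seq=1000 -> retransmit
Step 5: SEND seq=1269 -> fresh
Step 6: SEND seq=1287 -> fresh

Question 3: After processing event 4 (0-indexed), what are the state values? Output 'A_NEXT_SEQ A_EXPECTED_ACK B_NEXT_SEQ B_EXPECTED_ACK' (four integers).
After event 0: A_seq=1000 A_ack=7046 B_seq=7046 B_ack=1000
After event 1: A_seq=1110 A_ack=7046 B_seq=7046 B_ack=1000
After event 2: A_seq=1269 A_ack=7046 B_seq=7046 B_ack=1000
After event 3: A_seq=1269 A_ack=7046 B_seq=7046 B_ack=1269
After event 4: A_seq=1269 A_ack=7046 B_seq=7046 B_ack=1269

1269 7046 7046 1269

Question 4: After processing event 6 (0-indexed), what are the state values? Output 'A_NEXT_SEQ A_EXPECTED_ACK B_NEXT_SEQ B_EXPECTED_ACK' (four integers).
After event 0: A_seq=1000 A_ack=7046 B_seq=7046 B_ack=1000
After event 1: A_seq=1110 A_ack=7046 B_seq=7046 B_ack=1000
After event 2: A_seq=1269 A_ack=7046 B_seq=7046 B_ack=1000
After event 3: A_seq=1269 A_ack=7046 B_seq=7046 B_ack=1269
After event 4: A_seq=1269 A_ack=7046 B_seq=7046 B_ack=1269
After event 5: A_seq=1287 A_ack=7046 B_seq=7046 B_ack=1287
After event 6: A_seq=1302 A_ack=7046 B_seq=7046 B_ack=1302

1302 7046 7046 1302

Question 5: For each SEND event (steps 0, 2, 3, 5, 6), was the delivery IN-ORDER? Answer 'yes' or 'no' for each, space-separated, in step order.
Answer: yes no yes yes yes

Derivation:
Step 0: SEND seq=7000 -> in-order
Step 2: SEND seq=1110 -> out-of-order
Step 3: SEND seq=1000 -> in-order
Step 5: SEND seq=1269 -> in-order
Step 6: SEND seq=1287 -> in-order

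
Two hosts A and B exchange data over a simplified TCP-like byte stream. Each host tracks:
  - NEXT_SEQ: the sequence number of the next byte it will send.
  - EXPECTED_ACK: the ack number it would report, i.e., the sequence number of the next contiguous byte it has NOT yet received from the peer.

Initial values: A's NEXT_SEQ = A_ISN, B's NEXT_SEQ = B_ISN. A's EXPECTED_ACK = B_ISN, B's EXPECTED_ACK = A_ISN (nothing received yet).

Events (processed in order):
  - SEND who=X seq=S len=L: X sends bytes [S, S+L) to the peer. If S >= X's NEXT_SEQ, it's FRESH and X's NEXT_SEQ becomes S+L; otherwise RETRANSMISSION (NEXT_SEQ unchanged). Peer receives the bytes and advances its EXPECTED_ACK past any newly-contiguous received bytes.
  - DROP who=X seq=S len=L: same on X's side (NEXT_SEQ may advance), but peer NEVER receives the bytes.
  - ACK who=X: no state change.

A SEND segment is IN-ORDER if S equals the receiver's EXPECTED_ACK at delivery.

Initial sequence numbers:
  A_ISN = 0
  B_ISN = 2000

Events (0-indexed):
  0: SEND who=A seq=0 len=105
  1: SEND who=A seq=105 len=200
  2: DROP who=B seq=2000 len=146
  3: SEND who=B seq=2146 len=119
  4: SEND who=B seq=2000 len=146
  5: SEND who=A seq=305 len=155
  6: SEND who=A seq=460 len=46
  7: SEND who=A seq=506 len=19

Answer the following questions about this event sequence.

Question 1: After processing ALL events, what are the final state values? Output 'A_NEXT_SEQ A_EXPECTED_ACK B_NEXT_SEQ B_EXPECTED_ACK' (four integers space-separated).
Answer: 525 2265 2265 525

Derivation:
After event 0: A_seq=105 A_ack=2000 B_seq=2000 B_ack=105
After event 1: A_seq=305 A_ack=2000 B_seq=2000 B_ack=305
After event 2: A_seq=305 A_ack=2000 B_seq=2146 B_ack=305
After event 3: A_seq=305 A_ack=2000 B_seq=2265 B_ack=305
After event 4: A_seq=305 A_ack=2265 B_seq=2265 B_ack=305
After event 5: A_seq=460 A_ack=2265 B_seq=2265 B_ack=460
After event 6: A_seq=506 A_ack=2265 B_seq=2265 B_ack=506
After event 7: A_seq=525 A_ack=2265 B_seq=2265 B_ack=525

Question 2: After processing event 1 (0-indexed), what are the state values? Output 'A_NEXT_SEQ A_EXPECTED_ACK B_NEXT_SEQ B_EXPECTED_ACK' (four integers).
After event 0: A_seq=105 A_ack=2000 B_seq=2000 B_ack=105
After event 1: A_seq=305 A_ack=2000 B_seq=2000 B_ack=305

305 2000 2000 305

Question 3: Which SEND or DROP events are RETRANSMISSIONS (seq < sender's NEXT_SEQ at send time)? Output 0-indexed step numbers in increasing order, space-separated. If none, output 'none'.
Step 0: SEND seq=0 -> fresh
Step 1: SEND seq=105 -> fresh
Step 2: DROP seq=2000 -> fresh
Step 3: SEND seq=2146 -> fresh
Step 4: SEND seq=2000 -> retransmit
Step 5: SEND seq=305 -> fresh
Step 6: SEND seq=460 -> fresh
Step 7: SEND seq=506 -> fresh

Answer: 4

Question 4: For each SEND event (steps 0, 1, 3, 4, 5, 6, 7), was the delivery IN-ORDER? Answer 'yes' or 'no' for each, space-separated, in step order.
Answer: yes yes no yes yes yes yes

Derivation:
Step 0: SEND seq=0 -> in-order
Step 1: SEND seq=105 -> in-order
Step 3: SEND seq=2146 -> out-of-order
Step 4: SEND seq=2000 -> in-order
Step 5: SEND seq=305 -> in-order
Step 6: SEND seq=460 -> in-order
Step 7: SEND seq=506 -> in-order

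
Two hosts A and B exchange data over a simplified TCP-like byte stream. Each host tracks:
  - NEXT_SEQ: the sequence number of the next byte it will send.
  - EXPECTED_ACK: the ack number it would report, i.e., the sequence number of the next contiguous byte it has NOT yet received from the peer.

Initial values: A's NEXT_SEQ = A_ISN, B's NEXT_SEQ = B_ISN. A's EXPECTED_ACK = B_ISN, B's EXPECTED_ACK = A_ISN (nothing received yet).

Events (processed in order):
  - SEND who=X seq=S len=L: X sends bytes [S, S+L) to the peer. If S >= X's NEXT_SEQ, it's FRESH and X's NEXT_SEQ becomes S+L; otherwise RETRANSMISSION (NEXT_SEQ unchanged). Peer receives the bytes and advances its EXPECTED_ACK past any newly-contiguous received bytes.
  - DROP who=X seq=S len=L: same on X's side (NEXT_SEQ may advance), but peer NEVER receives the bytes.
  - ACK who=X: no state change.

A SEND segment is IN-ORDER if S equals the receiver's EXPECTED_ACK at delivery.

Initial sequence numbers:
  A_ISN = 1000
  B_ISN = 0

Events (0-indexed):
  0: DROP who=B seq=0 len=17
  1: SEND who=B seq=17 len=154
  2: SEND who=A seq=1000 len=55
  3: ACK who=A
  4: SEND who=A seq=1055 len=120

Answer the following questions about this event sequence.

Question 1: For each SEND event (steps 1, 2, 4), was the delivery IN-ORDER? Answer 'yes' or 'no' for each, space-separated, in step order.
Step 1: SEND seq=17 -> out-of-order
Step 2: SEND seq=1000 -> in-order
Step 4: SEND seq=1055 -> in-order

Answer: no yes yes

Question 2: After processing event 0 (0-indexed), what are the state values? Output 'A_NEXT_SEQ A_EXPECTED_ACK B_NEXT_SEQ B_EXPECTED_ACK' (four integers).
After event 0: A_seq=1000 A_ack=0 B_seq=17 B_ack=1000

1000 0 17 1000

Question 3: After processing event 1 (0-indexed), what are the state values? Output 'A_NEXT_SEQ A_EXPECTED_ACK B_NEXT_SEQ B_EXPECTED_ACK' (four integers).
After event 0: A_seq=1000 A_ack=0 B_seq=17 B_ack=1000
After event 1: A_seq=1000 A_ack=0 B_seq=171 B_ack=1000

1000 0 171 1000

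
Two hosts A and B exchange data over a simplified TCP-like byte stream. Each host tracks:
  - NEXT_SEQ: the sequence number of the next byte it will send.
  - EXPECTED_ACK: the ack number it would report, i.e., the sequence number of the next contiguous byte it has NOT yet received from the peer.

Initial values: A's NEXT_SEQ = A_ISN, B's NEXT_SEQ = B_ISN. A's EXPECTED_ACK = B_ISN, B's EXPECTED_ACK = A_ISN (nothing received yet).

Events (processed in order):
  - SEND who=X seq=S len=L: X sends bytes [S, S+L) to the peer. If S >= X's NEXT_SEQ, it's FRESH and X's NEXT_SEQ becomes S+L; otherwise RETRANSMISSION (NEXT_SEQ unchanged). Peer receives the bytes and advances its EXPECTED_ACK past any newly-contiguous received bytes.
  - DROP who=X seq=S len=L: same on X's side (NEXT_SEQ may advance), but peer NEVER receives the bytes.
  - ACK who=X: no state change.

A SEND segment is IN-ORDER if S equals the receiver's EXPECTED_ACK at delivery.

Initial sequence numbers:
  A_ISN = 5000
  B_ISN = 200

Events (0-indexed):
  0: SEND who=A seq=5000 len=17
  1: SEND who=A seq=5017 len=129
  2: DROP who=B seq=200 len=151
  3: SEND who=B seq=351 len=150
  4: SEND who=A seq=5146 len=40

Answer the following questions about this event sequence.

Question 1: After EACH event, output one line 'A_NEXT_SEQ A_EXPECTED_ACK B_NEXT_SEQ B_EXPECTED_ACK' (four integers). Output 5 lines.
5017 200 200 5017
5146 200 200 5146
5146 200 351 5146
5146 200 501 5146
5186 200 501 5186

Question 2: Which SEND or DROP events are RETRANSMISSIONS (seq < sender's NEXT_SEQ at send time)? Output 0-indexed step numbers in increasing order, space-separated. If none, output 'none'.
Answer: none

Derivation:
Step 0: SEND seq=5000 -> fresh
Step 1: SEND seq=5017 -> fresh
Step 2: DROP seq=200 -> fresh
Step 3: SEND seq=351 -> fresh
Step 4: SEND seq=5146 -> fresh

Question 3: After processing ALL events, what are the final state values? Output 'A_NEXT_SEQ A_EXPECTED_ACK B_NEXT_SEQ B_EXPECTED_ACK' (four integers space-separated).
Answer: 5186 200 501 5186

Derivation:
After event 0: A_seq=5017 A_ack=200 B_seq=200 B_ack=5017
After event 1: A_seq=5146 A_ack=200 B_seq=200 B_ack=5146
After event 2: A_seq=5146 A_ack=200 B_seq=351 B_ack=5146
After event 3: A_seq=5146 A_ack=200 B_seq=501 B_ack=5146
After event 4: A_seq=5186 A_ack=200 B_seq=501 B_ack=5186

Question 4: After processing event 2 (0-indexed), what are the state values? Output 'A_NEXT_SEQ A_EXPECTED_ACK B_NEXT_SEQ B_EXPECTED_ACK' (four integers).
After event 0: A_seq=5017 A_ack=200 B_seq=200 B_ack=5017
After event 1: A_seq=5146 A_ack=200 B_seq=200 B_ack=5146
After event 2: A_seq=5146 A_ack=200 B_seq=351 B_ack=5146

5146 200 351 5146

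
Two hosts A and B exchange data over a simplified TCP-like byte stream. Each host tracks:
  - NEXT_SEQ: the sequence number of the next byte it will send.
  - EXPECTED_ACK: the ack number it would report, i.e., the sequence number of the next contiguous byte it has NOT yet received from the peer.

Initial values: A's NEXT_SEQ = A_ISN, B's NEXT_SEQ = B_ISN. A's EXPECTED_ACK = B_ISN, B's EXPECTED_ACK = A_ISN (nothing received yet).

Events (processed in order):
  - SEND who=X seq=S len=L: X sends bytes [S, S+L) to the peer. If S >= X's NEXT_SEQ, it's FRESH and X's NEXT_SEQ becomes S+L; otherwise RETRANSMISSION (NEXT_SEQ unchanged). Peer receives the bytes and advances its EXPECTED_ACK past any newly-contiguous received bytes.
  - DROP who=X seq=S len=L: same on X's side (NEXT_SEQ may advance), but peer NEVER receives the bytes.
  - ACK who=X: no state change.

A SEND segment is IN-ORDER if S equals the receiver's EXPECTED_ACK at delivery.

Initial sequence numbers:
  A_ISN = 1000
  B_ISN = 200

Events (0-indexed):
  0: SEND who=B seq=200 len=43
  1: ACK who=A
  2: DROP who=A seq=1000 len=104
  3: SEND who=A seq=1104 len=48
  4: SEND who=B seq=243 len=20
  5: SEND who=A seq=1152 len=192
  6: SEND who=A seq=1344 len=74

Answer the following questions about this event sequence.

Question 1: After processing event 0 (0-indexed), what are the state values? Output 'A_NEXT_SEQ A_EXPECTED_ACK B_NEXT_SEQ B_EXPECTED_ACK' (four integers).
After event 0: A_seq=1000 A_ack=243 B_seq=243 B_ack=1000

1000 243 243 1000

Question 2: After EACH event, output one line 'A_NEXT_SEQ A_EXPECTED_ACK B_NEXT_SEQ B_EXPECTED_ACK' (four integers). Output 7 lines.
1000 243 243 1000
1000 243 243 1000
1104 243 243 1000
1152 243 243 1000
1152 263 263 1000
1344 263 263 1000
1418 263 263 1000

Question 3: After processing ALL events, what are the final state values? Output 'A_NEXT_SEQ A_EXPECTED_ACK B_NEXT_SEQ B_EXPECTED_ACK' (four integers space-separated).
After event 0: A_seq=1000 A_ack=243 B_seq=243 B_ack=1000
After event 1: A_seq=1000 A_ack=243 B_seq=243 B_ack=1000
After event 2: A_seq=1104 A_ack=243 B_seq=243 B_ack=1000
After event 3: A_seq=1152 A_ack=243 B_seq=243 B_ack=1000
After event 4: A_seq=1152 A_ack=263 B_seq=263 B_ack=1000
After event 5: A_seq=1344 A_ack=263 B_seq=263 B_ack=1000
After event 6: A_seq=1418 A_ack=263 B_seq=263 B_ack=1000

Answer: 1418 263 263 1000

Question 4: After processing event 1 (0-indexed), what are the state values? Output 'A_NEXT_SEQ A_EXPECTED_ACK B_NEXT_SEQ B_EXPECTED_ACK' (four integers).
After event 0: A_seq=1000 A_ack=243 B_seq=243 B_ack=1000
After event 1: A_seq=1000 A_ack=243 B_seq=243 B_ack=1000

1000 243 243 1000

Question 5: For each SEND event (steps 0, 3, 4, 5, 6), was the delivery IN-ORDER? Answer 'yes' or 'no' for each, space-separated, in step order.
Answer: yes no yes no no

Derivation:
Step 0: SEND seq=200 -> in-order
Step 3: SEND seq=1104 -> out-of-order
Step 4: SEND seq=243 -> in-order
Step 5: SEND seq=1152 -> out-of-order
Step 6: SEND seq=1344 -> out-of-order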